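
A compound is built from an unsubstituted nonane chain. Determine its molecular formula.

Atom tally by fragment:
  CH3 → C:1 H:3
  CH2 → C:1 H:2
  CH2 → C:1 H:2
  CH2 → C:1 H:2
  CH2 → C:1 H:2
  CH2 → C:1 H:2
  CH2 → C:1 H:2
  CH2 → C:1 H:2
  CH3 → C:1 H:3
Element totals:
  C: 9
  H: 20

C9H20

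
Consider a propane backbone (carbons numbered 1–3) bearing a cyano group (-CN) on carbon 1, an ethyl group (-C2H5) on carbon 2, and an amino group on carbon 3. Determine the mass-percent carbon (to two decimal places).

64.24%

Atom tally by fragment:
  NCCH2 → C:2 H:2 N:1
  CH(C2H5) → C:3 H:6
  CH2NH2 → C:1 H:4 N:1
Element totals:
  C: 6
  H: 12
  N: 2
Molecular formula: C6H12N2.
Molar mass = 112.176 g/mol.
Mass from C: 6 × 12.011 = 72.066 g/mol.
%C = 72.066 / 112.176 × 100 = 64.24%.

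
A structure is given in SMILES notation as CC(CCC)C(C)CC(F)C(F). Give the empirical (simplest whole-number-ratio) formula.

Atom tally by fragment:
  CH3 → C:1 H:3
  CH(CH2CH2CH3) → C:4 H:8
  CH(CH3) → C:2 H:4
  CH2 → C:1 H:2
  CH(F) → C:1 H:1 F:1
  CH2F → C:1 H:2 F:1
Element totals:
  C: 10
  H: 20
  F: 2
Molecular formula: C10H20F2.
gcd of subscripts = 2; dividing each by 2:
  C: 10/2 = 5
  F: 2/2 = 1
  H: 20/2 = 10

C5H10F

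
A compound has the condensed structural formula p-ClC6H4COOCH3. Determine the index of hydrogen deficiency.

5

Atom tally by fragment:
  benzene ring core → C:6 H:6
  (− 2 ring H displaced by substituents)
  + Cl → Cl:1
  + COOCH3 → C:2 H:3 O:2
Element totals:
  C: 8
  H: 7
  Cl: 1
  O: 2
Molecular formula: C8H7ClO2.
DoU = (2C + 2 + N − H − X) / 2 = (2·8 + 2 + 0 − 7 − 1) / 2 = 5.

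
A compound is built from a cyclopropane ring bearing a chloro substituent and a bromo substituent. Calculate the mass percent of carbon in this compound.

23.18%

Atom tally by fragment:
  cyclopropane ring core → C:3 H:6
  (− 2 ring H displaced by substituents)
  + Cl → Cl:1
  + Br → Br:1
Element totals:
  C: 3
  H: 4
  Br: 1
  Cl: 1
Molecular formula: C3H4BrCl.
Molar mass = 155.419 g/mol.
Mass from C: 3 × 12.011 = 36.033 g/mol.
%C = 36.033 / 155.419 × 100 = 23.18%.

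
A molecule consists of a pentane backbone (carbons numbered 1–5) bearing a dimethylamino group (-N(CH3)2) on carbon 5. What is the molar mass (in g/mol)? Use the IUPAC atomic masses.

115.22 g/mol

Atom tally by fragment:
  CH3 → C:1 H:3
  CH2 → C:1 H:2
  CH2 → C:1 H:2
  CH2 → C:1 H:2
  CH2N(CH3)2 → C:3 H:8 N:1
Element totals:
  C: 7
  H: 17
  N: 1
Molecular formula: C7H17N.
  M = 7(12.011) + 17(1.008) + 14.007
    = 84.077 + 17.136 + 14.007 = 115.220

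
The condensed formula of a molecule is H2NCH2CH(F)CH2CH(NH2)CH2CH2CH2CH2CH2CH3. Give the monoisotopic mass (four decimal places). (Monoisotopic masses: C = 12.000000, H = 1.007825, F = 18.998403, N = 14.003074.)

190.1845

Element totals:
  C: 10
  H: 23
  F: 1
  N: 2
Molecular formula: C10H23FN2.
  M = 10(12.0) + 23(1.007825) + 18.998403 + 2(14.003074)
    = 120.000000 + 23.179975 + 18.998403 + 28.006148 = 190.184526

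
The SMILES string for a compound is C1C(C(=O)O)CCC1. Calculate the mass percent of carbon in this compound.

63.14%

Atom tally by fragment:
  cyclopentane ring core → C:5 H:10
  (− 1 ring H displaced by substituents)
  + COOH → C:1 H:1 O:2
Element totals:
  C: 6
  H: 10
  O: 2
Molecular formula: C6H10O2.
Molar mass = 114.144 g/mol.
Mass from C: 6 × 12.011 = 72.066 g/mol.
%C = 72.066 / 114.144 × 100 = 63.14%.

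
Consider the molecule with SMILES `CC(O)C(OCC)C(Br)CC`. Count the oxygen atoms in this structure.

Atom tally by fragment:
  CH3 → C:1 H:3
  CH(OH) → C:1 H:2 O:1
  CH(OC2H5) → C:3 H:6 O:1
  CH(Br) → C:1 H:1 Br:1
  CH2 → C:1 H:2
  CH3 → C:1 H:3
Element totals:
  C: 8
  H: 17
  Br: 1
  O: 2

2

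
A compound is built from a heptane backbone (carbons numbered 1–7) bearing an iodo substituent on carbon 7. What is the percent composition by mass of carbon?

37.19%

Atom tally by fragment:
  CH3 → C:1 H:3
  CH2 → C:1 H:2
  CH2 → C:1 H:2
  CH2 → C:1 H:2
  CH2 → C:1 H:2
  CH2 → C:1 H:2
  CH2I → C:1 H:2 I:1
Element totals:
  C: 7
  H: 15
  I: 1
Molecular formula: C7H15I.
Molar mass = 226.101 g/mol.
Mass from C: 7 × 12.011 = 84.077 g/mol.
%C = 84.077 / 226.101 × 100 = 37.19%.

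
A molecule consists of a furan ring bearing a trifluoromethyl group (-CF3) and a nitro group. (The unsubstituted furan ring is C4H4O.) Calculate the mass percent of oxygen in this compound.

Atom tally by fragment:
  furan ring core → C:4 H:4 O:1
  (− 2 ring H displaced by substituents)
  + CF3 → C:1 F:3
  + NO2 → N:1 O:2
Element totals:
  C: 5
  H: 2
  F: 3
  N: 1
  O: 3
Molecular formula: C5H2F3NO3.
Molar mass = 181.069 g/mol.
Mass from O: 3 × 15.999 = 47.997 g/mol.
%O = 47.997 / 181.069 × 100 = 26.51%.

26.51%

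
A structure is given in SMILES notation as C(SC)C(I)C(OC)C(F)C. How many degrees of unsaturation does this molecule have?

Atom tally by fragment:
  CH3SCH2 → C:2 H:5 S:1
  CH(I) → C:1 H:1 I:1
  CH(OCH3) → C:2 H:4 O:1
  CH(F) → C:1 H:1 F:1
  CH3 → C:1 H:3
Element totals:
  C: 7
  H: 14
  F: 1
  I: 1
  O: 1
  S: 1
Molecular formula: C7H14FIOS.
DoU = (2C + 2 + N − H − X) / 2 = (2·7 + 2 + 0 − 14 − 2) / 2 = 0.

0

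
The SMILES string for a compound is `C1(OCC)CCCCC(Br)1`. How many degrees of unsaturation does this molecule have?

1

Atom tally by fragment:
  cyclohexane ring core → C:6 H:12
  (− 2 ring H displaced by substituents)
  + OC2H5 → C:2 H:5 O:1
  + Br → Br:1
Element totals:
  C: 8
  H: 15
  Br: 1
  O: 1
Molecular formula: C8H15BrO.
DoU = (2C + 2 + N − H − X) / 2 = (2·8 + 2 + 0 − 15 − 1) / 2 = 1.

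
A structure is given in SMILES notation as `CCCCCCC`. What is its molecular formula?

C7H16

Atom tally by fragment:
  CH3 → C:1 H:3
  CH2 → C:1 H:2
  CH2 → C:1 H:2
  CH2 → C:1 H:2
  CH2 → C:1 H:2
  CH2 → C:1 H:2
  CH3 → C:1 H:3
Element totals:
  C: 7
  H: 16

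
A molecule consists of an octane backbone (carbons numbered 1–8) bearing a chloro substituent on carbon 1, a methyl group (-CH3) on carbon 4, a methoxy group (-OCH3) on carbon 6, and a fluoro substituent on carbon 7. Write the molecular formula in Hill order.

Atom tally by fragment:
  ClCH2 → C:1 H:2 Cl:1
  CH2 → C:1 H:2
  CH2 → C:1 H:2
  CH(CH3) → C:2 H:4
  CH2 → C:1 H:2
  CH(OCH3) → C:2 H:4 O:1
  CH(F) → C:1 H:1 F:1
  CH3 → C:1 H:3
Element totals:
  C: 10
  H: 20
  Cl: 1
  F: 1
  O: 1

C10H20ClFO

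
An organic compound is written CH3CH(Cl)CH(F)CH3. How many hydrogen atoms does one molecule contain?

Element totals:
  C: 4
  H: 8
  Cl: 1
  F: 1

8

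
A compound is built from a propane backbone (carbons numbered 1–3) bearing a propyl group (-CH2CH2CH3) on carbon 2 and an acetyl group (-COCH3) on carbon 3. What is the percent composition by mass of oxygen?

12.48%

Atom tally by fragment:
  CH3 → C:1 H:3
  CH(CH2CH2CH3) → C:4 H:8
  CH2COCH3 → C:3 H:5 O:1
Element totals:
  C: 8
  H: 16
  O: 1
Molecular formula: C8H16O.
Molar mass = 128.215 g/mol.
Mass from O: 1 × 15.999 = 15.999 g/mol.
%O = 15.999 / 128.215 × 100 = 12.48%.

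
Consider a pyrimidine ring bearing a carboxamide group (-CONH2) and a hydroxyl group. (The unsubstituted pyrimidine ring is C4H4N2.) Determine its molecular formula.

Atom tally by fragment:
  pyrimidine ring core → C:4 H:4 N:2
  (− 2 ring H displaced by substituents)
  + CONH2 → C:1 H:2 O:1 N:1
  + OH → O:1 H:1
Element totals:
  C: 5
  H: 5
  N: 3
  O: 2

C5H5N3O2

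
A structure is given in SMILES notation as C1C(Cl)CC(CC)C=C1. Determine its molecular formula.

C8H13Cl

Atom tally by fragment:
  cyclohexene ring core → C:6 H:10
  (− 2 ring H displaced by substituents)
  + Cl → Cl:1
  + C2H5 → C:2 H:5
Element totals:
  C: 8
  H: 13
  Cl: 1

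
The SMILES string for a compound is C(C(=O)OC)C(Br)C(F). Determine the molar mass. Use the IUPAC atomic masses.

Atom tally by fragment:
  CH3OOCCH2 → C:3 H:5 O:2
  CH(Br) → C:1 H:1 Br:1
  CH2F → C:1 H:2 F:1
Element totals:
  C: 5
  H: 8
  Br: 1
  F: 1
  O: 2
Molecular formula: C5H8BrFO2.
  M = 5(12.011) + 8(1.008) + 79.904 + 18.998 + 2(15.999)
    = 60.055 + 8.064 + 79.904 + 18.998 + 31.998 = 199.019

199.02 g/mol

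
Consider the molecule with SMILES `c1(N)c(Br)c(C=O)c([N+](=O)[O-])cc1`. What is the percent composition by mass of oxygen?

19.59%

Atom tally by fragment:
  benzene ring core → C:6 H:6
  (− 4 ring H displaced by substituents)
  + NH2 → N:1 H:2
  + Br → Br:1
  + CHO → C:1 H:1 O:1
  + NO2 → N:1 O:2
Element totals:
  C: 7
  H: 5
  Br: 1
  N: 2
  O: 3
Molecular formula: C7H5BrN2O3.
Molar mass = 245.032 g/mol.
Mass from O: 3 × 15.999 = 47.997 g/mol.
%O = 47.997 / 245.032 × 100 = 19.59%.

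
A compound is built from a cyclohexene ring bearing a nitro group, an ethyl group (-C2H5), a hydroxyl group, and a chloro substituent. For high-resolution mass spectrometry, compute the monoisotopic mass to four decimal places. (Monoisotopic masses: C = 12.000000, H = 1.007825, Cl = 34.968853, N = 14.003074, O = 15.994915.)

Atom tally by fragment:
  cyclohexene ring core → C:6 H:10
  (− 4 ring H displaced by substituents)
  + NO2 → N:1 O:2
  + C2H5 → C:2 H:5
  + OH → O:1 H:1
  + Cl → Cl:1
Element totals:
  C: 8
  H: 12
  Cl: 1
  N: 1
  O: 3
Molecular formula: C8H12ClNO3.
  M = 8(12.0) + 12(1.007825) + 34.968853 + 14.003074 + 3(15.994915)
    = 96.000000 + 12.093900 + 34.968853 + 14.003074 + 47.984745 = 205.050572

205.0506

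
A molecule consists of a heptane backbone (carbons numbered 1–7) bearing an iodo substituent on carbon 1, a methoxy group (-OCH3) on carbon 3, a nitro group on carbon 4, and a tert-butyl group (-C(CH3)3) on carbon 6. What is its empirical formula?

Atom tally by fragment:
  ICH2 → C:1 H:2 I:1
  CH2 → C:1 H:2
  CH(OCH3) → C:2 H:4 O:1
  CH(NO2) → C:1 H:1 N:1 O:2
  CH2 → C:1 H:2
  CH(C(CH3)3) → C:5 H:10
  CH3 → C:1 H:3
Element totals:
  C: 12
  H: 24
  I: 1
  N: 1
  O: 3
Molecular formula: C12H24INO3.
gcd of subscripts (12, 24, 1, 1, 3) = 1, so the empirical formula equals the molecular formula.

C12H24INO3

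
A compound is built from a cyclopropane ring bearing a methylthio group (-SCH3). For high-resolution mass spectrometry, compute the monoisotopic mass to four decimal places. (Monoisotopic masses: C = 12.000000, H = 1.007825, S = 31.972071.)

88.0347

Atom tally by fragment:
  cyclopropane ring core → C:3 H:6
  (− 1 ring H displaced by substituents)
  + SCH3 → C:1 H:3 S:1
Element totals:
  C: 4
  H: 8
  S: 1
Molecular formula: C4H8S.
  M = 4(12.0) + 8(1.007825) + 31.972071
    = 48.000000 + 8.062600 + 31.972071 = 88.034671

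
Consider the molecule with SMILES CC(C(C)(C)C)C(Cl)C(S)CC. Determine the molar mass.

Atom tally by fragment:
  CH3 → C:1 H:3
  CH(C(CH3)3) → C:5 H:10
  CH(Cl) → C:1 H:1 Cl:1
  CH(SH) → C:1 H:2 S:1
  CH2 → C:1 H:2
  CH3 → C:1 H:3
Element totals:
  C: 10
  H: 21
  Cl: 1
  S: 1
Molecular formula: C10H21ClS.
  M = 10(12.011) + 21(1.008) + 35.45 + 32.06
    = 120.110 + 21.168 + 35.450 + 32.060 = 208.788

208.79 g/mol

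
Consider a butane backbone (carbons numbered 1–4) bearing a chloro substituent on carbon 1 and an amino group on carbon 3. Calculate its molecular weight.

107.58 g/mol

Atom tally by fragment:
  ClCH2 → C:1 H:2 Cl:1
  CH2 → C:1 H:2
  CH(NH2) → C:1 H:3 N:1
  CH3 → C:1 H:3
Element totals:
  C: 4
  H: 10
  Cl: 1
  N: 1
Molecular formula: C4H10ClN.
  M = 4(12.011) + 10(1.008) + 35.45 + 14.007
    = 48.044 + 10.080 + 35.450 + 14.007 = 107.581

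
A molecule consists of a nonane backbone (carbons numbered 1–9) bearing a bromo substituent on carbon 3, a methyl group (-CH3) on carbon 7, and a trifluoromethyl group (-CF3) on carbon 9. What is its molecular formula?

C11H20BrF3

Atom tally by fragment:
  CH3 → C:1 H:3
  CH2 → C:1 H:2
  CH(Br) → C:1 H:1 Br:1
  CH2 → C:1 H:2
  CH2 → C:1 H:2
  CH2 → C:1 H:2
  CH(CH3) → C:2 H:4
  CH2 → C:1 H:2
  CH2CF3 → C:2 H:2 F:3
Element totals:
  C: 11
  H: 20
  Br: 1
  F: 3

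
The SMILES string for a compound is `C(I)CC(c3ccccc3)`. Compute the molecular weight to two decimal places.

246.09 g/mol

Atom tally by fragment:
  ICH2 → C:1 H:2 I:1
  CH2 → C:1 H:2
  CH2C6H5 → C:7 H:7
Element totals:
  C: 9
  H: 11
  I: 1
Molecular formula: C9H11I.
  M = 9(12.011) + 11(1.008) + 126.904
    = 108.099 + 11.088 + 126.904 = 246.091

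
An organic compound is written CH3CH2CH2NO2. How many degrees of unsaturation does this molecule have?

1

Atom tally by fragment:
  CH3 → C:1 H:3
  CH2 → C:1 H:2
  CH2NO2 → C:1 H:2 N:1 O:2
Element totals:
  C: 3
  H: 7
  N: 1
  O: 2
Molecular formula: C3H7NO2.
DoU = (2C + 2 + N − H − X) / 2 = (2·3 + 2 + 1 − 7 − 0) / 2 = 1.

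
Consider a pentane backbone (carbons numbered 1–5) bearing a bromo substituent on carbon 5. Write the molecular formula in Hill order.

C5H11Br

Atom tally by fragment:
  CH3 → C:1 H:3
  CH2 → C:1 H:2
  CH2 → C:1 H:2
  CH2 → C:1 H:2
  CH2Br → C:1 H:2 Br:1
Element totals:
  C: 5
  H: 11
  Br: 1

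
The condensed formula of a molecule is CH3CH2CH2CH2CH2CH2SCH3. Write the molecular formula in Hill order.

Atom tally by fragment:
  CH3 → C:1 H:3
  CH2 → C:1 H:2
  CH2 → C:1 H:2
  CH2 → C:1 H:2
  CH2 → C:1 H:2
  CH2SCH3 → C:2 H:5 S:1
Element totals:
  C: 7
  H: 16
  S: 1

C7H16S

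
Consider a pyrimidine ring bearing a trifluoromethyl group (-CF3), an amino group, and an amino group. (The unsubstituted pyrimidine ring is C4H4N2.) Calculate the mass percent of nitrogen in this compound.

Atom tally by fragment:
  pyrimidine ring core → C:4 H:4 N:2
  (− 3 ring H displaced by substituents)
  + CF3 → C:1 F:3
  + NH2 → N:1 H:2
  + NH2 → N:1 H:2
Element totals:
  C: 5
  H: 5
  F: 3
  N: 4
Molecular formula: C5H5F3N4.
Molar mass = 178.117 g/mol.
Mass from N: 4 × 14.007 = 56.028 g/mol.
%N = 56.028 / 178.117 × 100 = 31.46%.

31.46%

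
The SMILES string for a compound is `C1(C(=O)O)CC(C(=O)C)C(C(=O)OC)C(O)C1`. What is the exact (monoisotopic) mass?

244.0947

Atom tally by fragment:
  cyclohexane ring core → C:6 H:12
  (− 4 ring H displaced by substituents)
  + COOH → C:1 H:1 O:2
  + COCH3 → C:2 H:3 O:1
  + COOCH3 → C:2 H:3 O:2
  + OH → O:1 H:1
Element totals:
  C: 11
  H: 16
  O: 6
Molecular formula: C11H16O6.
  M = 11(12.0) + 16(1.007825) + 6(15.994915)
    = 132.000000 + 16.125200 + 95.969490 = 244.094690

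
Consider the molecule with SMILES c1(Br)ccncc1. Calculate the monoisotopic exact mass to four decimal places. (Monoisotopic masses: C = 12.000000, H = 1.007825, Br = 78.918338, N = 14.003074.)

Atom tally by fragment:
  pyridine ring core → C:5 H:5 N:1
  (− 1 ring H displaced by substituents)
  + Br → Br:1
Element totals:
  C: 5
  H: 4
  Br: 1
  N: 1
Molecular formula: C5H4BrN.
  M = 5(12.0) + 4(1.007825) + 78.918338 + 14.003074
    = 60.000000 + 4.031300 + 78.918338 + 14.003074 = 156.952712

156.9527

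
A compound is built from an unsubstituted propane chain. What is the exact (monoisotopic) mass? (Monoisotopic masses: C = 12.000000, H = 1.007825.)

Atom tally by fragment:
  CH3 → C:1 H:3
  CH2 → C:1 H:2
  CH3 → C:1 H:3
Element totals:
  C: 3
  H: 8
Molecular formula: C3H8.
  M = 3(12.0) + 8(1.007825)
    = 36.000000 + 8.062600 = 44.062600

44.0626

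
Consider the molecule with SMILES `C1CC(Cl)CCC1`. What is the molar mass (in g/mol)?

118.60 g/mol

Atom tally by fragment:
  cyclohexane ring core → C:6 H:12
  (− 1 ring H displaced by substituents)
  + Cl → Cl:1
Element totals:
  C: 6
  H: 11
  Cl: 1
Molecular formula: C6H11Cl.
  M = 6(12.011) + 11(1.008) + 35.45
    = 72.066 + 11.088 + 35.450 = 118.604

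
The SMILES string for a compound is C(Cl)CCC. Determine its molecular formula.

C4H9Cl

Atom tally by fragment:
  ClCH2 → C:1 H:2 Cl:1
  CH2 → C:1 H:2
  CH2 → C:1 H:2
  CH3 → C:1 H:3
Element totals:
  C: 4
  H: 9
  Cl: 1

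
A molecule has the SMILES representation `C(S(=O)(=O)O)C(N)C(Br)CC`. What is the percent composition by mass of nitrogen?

5.69%

Atom tally by fragment:
  HO3SCH2 → C:1 H:3 S:1 O:3
  CH(NH2) → C:1 H:3 N:1
  CH(Br) → C:1 H:1 Br:1
  CH2 → C:1 H:2
  CH3 → C:1 H:3
Element totals:
  C: 5
  H: 12
  Br: 1
  N: 1
  O: 3
  S: 1
Molecular formula: C5H12BrNO3S.
Molar mass = 246.119 g/mol.
Mass from N: 1 × 14.007 = 14.007 g/mol.
%N = 14.007 / 246.119 × 100 = 5.69%.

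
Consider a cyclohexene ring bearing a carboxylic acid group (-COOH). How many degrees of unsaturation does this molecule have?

3

Atom tally by fragment:
  cyclohexene ring core → C:6 H:10
  (− 1 ring H displaced by substituents)
  + COOH → C:1 H:1 O:2
Element totals:
  C: 7
  H: 10
  O: 2
Molecular formula: C7H10O2.
DoU = (2C + 2 + N − H − X) / 2 = (2·7 + 2 + 0 − 10 − 0) / 2 = 3.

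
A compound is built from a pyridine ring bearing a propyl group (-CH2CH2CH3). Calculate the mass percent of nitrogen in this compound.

11.56%

Atom tally by fragment:
  pyridine ring core → C:5 H:5 N:1
  (− 1 ring H displaced by substituents)
  + CH2CH2CH3 → C:3 H:7
Element totals:
  C: 8
  H: 11
  N: 1
Molecular formula: C8H11N.
Molar mass = 121.183 g/mol.
Mass from N: 1 × 14.007 = 14.007 g/mol.
%N = 14.007 / 121.183 × 100 = 11.56%.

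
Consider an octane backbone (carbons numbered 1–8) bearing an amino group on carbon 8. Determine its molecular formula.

Atom tally by fragment:
  CH3 → C:1 H:3
  CH2 → C:1 H:2
  CH2 → C:1 H:2
  CH2 → C:1 H:2
  CH2 → C:1 H:2
  CH2 → C:1 H:2
  CH2 → C:1 H:2
  CH2NH2 → C:1 H:4 N:1
Element totals:
  C: 8
  H: 19
  N: 1

C8H19N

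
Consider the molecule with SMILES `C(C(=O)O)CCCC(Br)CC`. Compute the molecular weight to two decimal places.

223.11 g/mol

Atom tally by fragment:
  HOOCCH2 → C:2 H:3 O:2
  CH2 → C:1 H:2
  CH2 → C:1 H:2
  CH2 → C:1 H:2
  CH(Br) → C:1 H:1 Br:1
  CH2 → C:1 H:2
  CH3 → C:1 H:3
Element totals:
  C: 8
  H: 15
  Br: 1
  O: 2
Molecular formula: C8H15BrO2.
  M = 8(12.011) + 15(1.008) + 79.904 + 2(15.999)
    = 96.088 + 15.120 + 79.904 + 31.998 = 223.110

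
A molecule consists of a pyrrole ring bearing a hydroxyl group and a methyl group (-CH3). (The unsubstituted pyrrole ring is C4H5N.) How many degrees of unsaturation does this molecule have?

3

Atom tally by fragment:
  pyrrole ring core → C:4 H:5 N:1
  (− 2 ring H displaced by substituents)
  + OH → O:1 H:1
  + CH3 → C:1 H:3
Element totals:
  C: 5
  H: 7
  N: 1
  O: 1
Molecular formula: C5H7NO.
DoU = (2C + 2 + N − H − X) / 2 = (2·5 + 2 + 1 − 7 − 0) / 2 = 3.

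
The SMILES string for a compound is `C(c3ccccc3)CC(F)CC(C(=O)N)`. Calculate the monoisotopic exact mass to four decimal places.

Atom tally by fragment:
  C6H5CH2 → C:7 H:7
  CH2 → C:1 H:2
  CH(F) → C:1 H:1 F:1
  CH2 → C:1 H:2
  CH2CONH2 → C:2 H:4 O:1 N:1
Element totals:
  C: 12
  H: 16
  F: 1
  N: 1
  O: 1
Molecular formula: C12H16FNO.
  M = 12(12.0) + 16(1.007825) + 18.998403 + 14.003074 + 15.994915
    = 144.000000 + 16.125200 + 18.998403 + 14.003074 + 15.994915 = 209.121592

209.1216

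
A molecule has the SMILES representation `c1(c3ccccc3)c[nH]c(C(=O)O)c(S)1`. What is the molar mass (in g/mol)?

219.26 g/mol

Atom tally by fragment:
  pyrrole ring core → C:4 H:5 N:1
  (− 3 ring H displaced by substituents)
  + C6H5 → C:6 H:5
  + COOH → C:1 H:1 O:2
  + SH → S:1 H:1
Element totals:
  C: 11
  H: 9
  N: 1
  O: 2
  S: 1
Molecular formula: C11H9NO2S.
  M = 11(12.011) + 9(1.008) + 14.007 + 2(15.999) + 32.06
    = 132.121 + 9.072 + 14.007 + 31.998 + 32.060 = 219.258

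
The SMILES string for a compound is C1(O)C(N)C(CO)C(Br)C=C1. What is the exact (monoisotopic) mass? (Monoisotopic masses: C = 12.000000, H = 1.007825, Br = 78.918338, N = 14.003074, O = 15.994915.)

221.0051

Atom tally by fragment:
  cyclohexene ring core → C:6 H:10
  (− 4 ring H displaced by substituents)
  + OH → O:1 H:1
  + NH2 → N:1 H:2
  + CH2OH → C:1 H:3 O:1
  + Br → Br:1
Element totals:
  C: 7
  H: 12
  Br: 1
  N: 1
  O: 2
Molecular formula: C7H12BrNO2.
  M = 7(12.0) + 12(1.007825) + 78.918338 + 14.003074 + 2(15.994915)
    = 84.000000 + 12.093900 + 78.918338 + 14.003074 + 31.989830 = 221.005142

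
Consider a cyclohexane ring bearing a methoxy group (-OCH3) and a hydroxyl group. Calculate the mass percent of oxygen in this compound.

Atom tally by fragment:
  cyclohexane ring core → C:6 H:12
  (− 2 ring H displaced by substituents)
  + OCH3 → C:1 H:3 O:1
  + OH → O:1 H:1
Element totals:
  C: 7
  H: 14
  O: 2
Molecular formula: C7H14O2.
Molar mass = 130.187 g/mol.
Mass from O: 2 × 15.999 = 31.998 g/mol.
%O = 31.998 / 130.187 × 100 = 24.58%.

24.58%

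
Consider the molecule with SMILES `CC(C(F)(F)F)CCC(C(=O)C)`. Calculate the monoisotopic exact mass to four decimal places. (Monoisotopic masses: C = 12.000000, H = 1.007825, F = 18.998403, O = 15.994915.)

Atom tally by fragment:
  CH3 → C:1 H:3
  CH(CF3) → C:2 H:1 F:3
  CH2 → C:1 H:2
  CH2 → C:1 H:2
  CH2COCH3 → C:3 H:5 O:1
Element totals:
  C: 8
  H: 13
  F: 3
  O: 1
Molecular formula: C8H13F3O.
  M = 8(12.0) + 13(1.007825) + 3(18.998403) + 15.994915
    = 96.000000 + 13.101725 + 56.995209 + 15.994915 = 182.091849

182.0918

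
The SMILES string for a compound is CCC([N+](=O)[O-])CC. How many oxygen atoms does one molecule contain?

2

Atom tally by fragment:
  CH3 → C:1 H:3
  CH2 → C:1 H:2
  CH(NO2) → C:1 H:1 N:1 O:2
  CH2 → C:1 H:2
  CH3 → C:1 H:3
Element totals:
  C: 5
  H: 11
  N: 1
  O: 2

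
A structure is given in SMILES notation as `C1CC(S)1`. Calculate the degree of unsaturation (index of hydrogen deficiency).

1

Atom tally by fragment:
  cyclopropane ring core → C:3 H:6
  (− 1 ring H displaced by substituents)
  + SH → S:1 H:1
Element totals:
  C: 3
  H: 6
  S: 1
Molecular formula: C3H6S.
DoU = (2C + 2 + N − H − X) / 2 = (2·3 + 2 + 0 − 6 − 0) / 2 = 1.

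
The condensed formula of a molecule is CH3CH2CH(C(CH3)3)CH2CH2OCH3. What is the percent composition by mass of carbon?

Element totals:
  C: 10
  H: 22
  O: 1
Molecular formula: C10H22O.
Molar mass = 158.285 g/mol.
Mass from C: 10 × 12.011 = 120.110 g/mol.
%C = 120.110 / 158.285 × 100 = 75.88%.

75.88%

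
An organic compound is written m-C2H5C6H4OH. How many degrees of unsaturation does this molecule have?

4

Atom tally by fragment:
  benzene ring core → C:6 H:6
  (− 2 ring H displaced by substituents)
  + C2H5 → C:2 H:5
  + OH → O:1 H:1
Element totals:
  C: 8
  H: 10
  O: 1
Molecular formula: C8H10O.
DoU = (2C + 2 + N − H − X) / 2 = (2·8 + 2 + 0 − 10 − 0) / 2 = 4.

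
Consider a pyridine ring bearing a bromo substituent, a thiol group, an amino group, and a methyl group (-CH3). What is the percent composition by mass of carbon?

Atom tally by fragment:
  pyridine ring core → C:5 H:5 N:1
  (− 4 ring H displaced by substituents)
  + Br → Br:1
  + SH → S:1 H:1
  + NH2 → N:1 H:2
  + CH3 → C:1 H:3
Element totals:
  C: 6
  H: 7
  Br: 1
  N: 2
  S: 1
Molecular formula: C6H7BrN2S.
Molar mass = 219.100 g/mol.
Mass from C: 6 × 12.011 = 72.066 g/mol.
%C = 72.066 / 219.100 × 100 = 32.89%.

32.89%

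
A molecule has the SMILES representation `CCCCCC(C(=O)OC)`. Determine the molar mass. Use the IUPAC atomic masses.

144.21 g/mol

Atom tally by fragment:
  CH3 → C:1 H:3
  CH2 → C:1 H:2
  CH2 → C:1 H:2
  CH2 → C:1 H:2
  CH2 → C:1 H:2
  CH2COOCH3 → C:3 H:5 O:2
Element totals:
  C: 8
  H: 16
  O: 2
Molecular formula: C8H16O2.
  M = 8(12.011) + 16(1.008) + 2(15.999)
    = 96.088 + 16.128 + 31.998 = 144.214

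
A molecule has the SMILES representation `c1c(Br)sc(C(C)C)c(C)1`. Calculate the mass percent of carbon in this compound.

43.85%

Atom tally by fragment:
  thiophene ring core → C:4 H:4 S:1
  (− 3 ring H displaced by substituents)
  + Br → Br:1
  + CH(CH3)2 → C:3 H:7
  + CH3 → C:1 H:3
Element totals:
  C: 8
  H: 11
  Br: 1
  S: 1
Molecular formula: C8H11BrS.
Molar mass = 219.140 g/mol.
Mass from C: 8 × 12.011 = 96.088 g/mol.
%C = 96.088 / 219.140 × 100 = 43.85%.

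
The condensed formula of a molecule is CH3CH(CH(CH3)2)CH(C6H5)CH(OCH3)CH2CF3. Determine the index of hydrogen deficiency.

Atom tally by fragment:
  CH3 → C:1 H:3
  CH(CH(CH3)2) → C:4 H:8
  CH(C6H5) → C:7 H:6
  CH(OCH3) → C:2 H:4 O:1
  CH2CF3 → C:2 H:2 F:3
Element totals:
  C: 16
  H: 23
  F: 3
  O: 1
Molecular formula: C16H23F3O.
DoU = (2C + 2 + N − H − X) / 2 = (2·16 + 2 + 0 − 23 − 3) / 2 = 4.

4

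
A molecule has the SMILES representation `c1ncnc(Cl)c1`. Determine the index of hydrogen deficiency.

4

Atom tally by fragment:
  pyrimidine ring core → C:4 H:4 N:2
  (− 1 ring H displaced by substituents)
  + Cl → Cl:1
Element totals:
  C: 4
  H: 3
  Cl: 1
  N: 2
Molecular formula: C4H3ClN2.
DoU = (2C + 2 + N − H − X) / 2 = (2·4 + 2 + 2 − 3 − 1) / 2 = 4.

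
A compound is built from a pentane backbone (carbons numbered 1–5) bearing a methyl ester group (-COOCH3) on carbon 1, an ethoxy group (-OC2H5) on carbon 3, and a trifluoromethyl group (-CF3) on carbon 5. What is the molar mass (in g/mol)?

242.24 g/mol

Atom tally by fragment:
  CH3OOCCH2 → C:3 H:5 O:2
  CH2 → C:1 H:2
  CH(OC2H5) → C:3 H:6 O:1
  CH2 → C:1 H:2
  CH2CF3 → C:2 H:2 F:3
Element totals:
  C: 10
  H: 17
  F: 3
  O: 3
Molecular formula: C10H17F3O3.
  M = 10(12.011) + 17(1.008) + 3(18.998) + 3(15.999)
    = 120.110 + 17.136 + 56.994 + 47.997 = 242.237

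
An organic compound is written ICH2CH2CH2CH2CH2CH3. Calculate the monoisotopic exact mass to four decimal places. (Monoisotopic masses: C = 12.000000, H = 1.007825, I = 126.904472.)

Atom tally by fragment:
  ICH2 → C:1 H:2 I:1
  CH2 → C:1 H:2
  CH2 → C:1 H:2
  CH2 → C:1 H:2
  CH2 → C:1 H:2
  CH3 → C:1 H:3
Element totals:
  C: 6
  H: 13
  I: 1
Molecular formula: C6H13I.
  M = 6(12.0) + 13(1.007825) + 126.904472
    = 72.000000 + 13.101725 + 126.904472 = 212.006197

212.0062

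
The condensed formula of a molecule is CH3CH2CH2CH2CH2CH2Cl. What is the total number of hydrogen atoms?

Element totals:
  C: 6
  H: 13
  Cl: 1

13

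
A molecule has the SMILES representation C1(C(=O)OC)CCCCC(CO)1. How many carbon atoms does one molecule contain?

Atom tally by fragment:
  cyclohexane ring core → C:6 H:12
  (− 2 ring H displaced by substituents)
  + COOCH3 → C:2 H:3 O:2
  + CH2OH → C:1 H:3 O:1
Element totals:
  C: 9
  H: 16
  O: 3

9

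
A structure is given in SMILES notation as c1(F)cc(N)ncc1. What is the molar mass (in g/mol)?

112.11 g/mol

Atom tally by fragment:
  pyridine ring core → C:5 H:5 N:1
  (− 2 ring H displaced by substituents)
  + F → F:1
  + NH2 → N:1 H:2
Element totals:
  C: 5
  H: 5
  F: 1
  N: 2
Molecular formula: C5H5FN2.
  M = 5(12.011) + 5(1.008) + 18.998 + 2(14.007)
    = 60.055 + 5.040 + 18.998 + 28.014 = 112.107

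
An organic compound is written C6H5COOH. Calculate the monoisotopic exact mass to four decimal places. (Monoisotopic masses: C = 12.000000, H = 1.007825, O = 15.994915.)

Atom tally by fragment:
  benzene ring core → C:6 H:6
  (− 1 ring H displaced by substituents)
  + COOH → C:1 H:1 O:2
Element totals:
  C: 7
  H: 6
  O: 2
Molecular formula: C7H6O2.
  M = 7(12.0) + 6(1.007825) + 2(15.994915)
    = 84.000000 + 6.046950 + 31.989830 = 122.036780

122.0368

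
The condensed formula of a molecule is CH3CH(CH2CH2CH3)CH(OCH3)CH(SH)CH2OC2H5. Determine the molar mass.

Atom tally by fragment:
  CH3 → C:1 H:3
  CH(CH2CH2CH3) → C:4 H:8
  CH(OCH3) → C:2 H:4 O:1
  CH(SH) → C:1 H:2 S:1
  CH2OC2H5 → C:3 H:7 O:1
Element totals:
  C: 11
  H: 24
  O: 2
  S: 1
Molecular formula: C11H24O2S.
  M = 11(12.011) + 24(1.008) + 2(15.999) + 32.06
    = 132.121 + 24.192 + 31.998 + 32.060 = 220.371

220.37 g/mol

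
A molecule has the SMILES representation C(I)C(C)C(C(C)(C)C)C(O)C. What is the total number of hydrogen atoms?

21

Atom tally by fragment:
  ICH2 → C:1 H:2 I:1
  CH(CH3) → C:2 H:4
  CH(C(CH3)3) → C:5 H:10
  CH(OH) → C:1 H:2 O:1
  CH3 → C:1 H:3
Element totals:
  C: 10
  H: 21
  I: 1
  O: 1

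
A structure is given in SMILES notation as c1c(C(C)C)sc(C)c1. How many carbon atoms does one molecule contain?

Atom tally by fragment:
  thiophene ring core → C:4 H:4 S:1
  (− 2 ring H displaced by substituents)
  + CH(CH3)2 → C:3 H:7
  + CH3 → C:1 H:3
Element totals:
  C: 8
  H: 12
  S: 1

8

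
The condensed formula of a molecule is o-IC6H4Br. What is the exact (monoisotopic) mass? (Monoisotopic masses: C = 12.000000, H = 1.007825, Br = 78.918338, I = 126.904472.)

Atom tally by fragment:
  benzene ring core → C:6 H:6
  (− 2 ring H displaced by substituents)
  + I → I:1
  + Br → Br:1
Element totals:
  C: 6
  H: 4
  Br: 1
  I: 1
Molecular formula: C6H4BrI.
  M = 6(12.0) + 4(1.007825) + 78.918338 + 126.904472
    = 72.000000 + 4.031300 + 78.918338 + 126.904472 = 281.854110

281.8541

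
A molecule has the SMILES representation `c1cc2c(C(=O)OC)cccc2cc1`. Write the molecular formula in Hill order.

C12H10O2

Atom tally by fragment:
  naphthalene ring system core → C:10 H:8
  (− 1 ring H displaced by substituents)
  + COOCH3 → C:2 H:3 O:2
Element totals:
  C: 12
  H: 10
  O: 2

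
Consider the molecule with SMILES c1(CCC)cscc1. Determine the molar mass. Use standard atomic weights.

126.22 g/mol

Atom tally by fragment:
  thiophene ring core → C:4 H:4 S:1
  (− 1 ring H displaced by substituents)
  + CH2CH2CH3 → C:3 H:7
Element totals:
  C: 7
  H: 10
  S: 1
Molecular formula: C7H10S.
  M = 7(12.011) + 10(1.008) + 32.06
    = 84.077 + 10.080 + 32.060 = 126.217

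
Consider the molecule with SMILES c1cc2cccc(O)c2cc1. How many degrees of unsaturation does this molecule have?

Atom tally by fragment:
  naphthalene ring system core → C:10 H:8
  (− 1 ring H displaced by substituents)
  + OH → O:1 H:1
Element totals:
  C: 10
  H: 8
  O: 1
Molecular formula: C10H8O.
DoU = (2C + 2 + N − H − X) / 2 = (2·10 + 2 + 0 − 8 − 0) / 2 = 7.

7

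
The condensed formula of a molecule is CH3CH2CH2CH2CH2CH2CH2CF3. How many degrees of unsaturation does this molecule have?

Atom tally by fragment:
  CH3 → C:1 H:3
  CH2 → C:1 H:2
  CH2 → C:1 H:2
  CH2 → C:1 H:2
  CH2 → C:1 H:2
  CH2 → C:1 H:2
  CH2CF3 → C:2 H:2 F:3
Element totals:
  C: 8
  H: 15
  F: 3
Molecular formula: C8H15F3.
DoU = (2C + 2 + N − H − X) / 2 = (2·8 + 2 + 0 − 15 − 3) / 2 = 0.

0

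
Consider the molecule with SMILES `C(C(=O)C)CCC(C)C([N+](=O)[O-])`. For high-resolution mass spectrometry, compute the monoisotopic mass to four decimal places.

173.1052

Atom tally by fragment:
  CH3COCH2 → C:3 H:5 O:1
  CH2 → C:1 H:2
  CH2 → C:1 H:2
  CH(CH3) → C:2 H:4
  CH2NO2 → C:1 H:2 N:1 O:2
Element totals:
  C: 8
  H: 15
  N: 1
  O: 3
Molecular formula: C8H15NO3.
  M = 8(12.0) + 15(1.007825) + 14.003074 + 3(15.994915)
    = 96.000000 + 15.117375 + 14.003074 + 47.984745 = 173.105194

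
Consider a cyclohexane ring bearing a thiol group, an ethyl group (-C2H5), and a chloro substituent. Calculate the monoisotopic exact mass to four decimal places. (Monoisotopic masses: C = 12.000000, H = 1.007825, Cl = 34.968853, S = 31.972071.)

Atom tally by fragment:
  cyclohexane ring core → C:6 H:12
  (− 3 ring H displaced by substituents)
  + SH → S:1 H:1
  + C2H5 → C:2 H:5
  + Cl → Cl:1
Element totals:
  C: 8
  H: 15
  Cl: 1
  S: 1
Molecular formula: C8H15ClS.
  M = 8(12.0) + 15(1.007825) + 34.968853 + 31.972071
    = 96.000000 + 15.117375 + 34.968853 + 31.972071 = 178.058299

178.0583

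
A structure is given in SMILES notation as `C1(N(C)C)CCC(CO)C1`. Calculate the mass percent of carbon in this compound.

67.09%

Atom tally by fragment:
  cyclopentane ring core → C:5 H:10
  (− 2 ring H displaced by substituents)
  + N(CH3)2 → N:1 C:2 H:6
  + CH2OH → C:1 H:3 O:1
Element totals:
  C: 8
  H: 17
  N: 1
  O: 1
Molecular formula: C8H17NO.
Molar mass = 143.230 g/mol.
Mass from C: 8 × 12.011 = 96.088 g/mol.
%C = 96.088 / 143.230 × 100 = 67.09%.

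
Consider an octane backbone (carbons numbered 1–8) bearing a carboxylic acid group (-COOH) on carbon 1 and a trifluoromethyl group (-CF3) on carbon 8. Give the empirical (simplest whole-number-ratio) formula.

C10H17F3O2

Atom tally by fragment:
  HOOCCH2 → C:2 H:3 O:2
  CH2 → C:1 H:2
  CH2 → C:1 H:2
  CH2 → C:1 H:2
  CH2 → C:1 H:2
  CH2 → C:1 H:2
  CH2 → C:1 H:2
  CH2CF3 → C:2 H:2 F:3
Element totals:
  C: 10
  H: 17
  F: 3
  O: 2
Molecular formula: C10H17F3O2.
gcd of subscripts (10, 3, 17, 2) = 1, so the empirical formula equals the molecular formula.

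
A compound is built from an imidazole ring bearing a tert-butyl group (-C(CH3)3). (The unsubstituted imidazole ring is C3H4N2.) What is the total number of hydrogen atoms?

Atom tally by fragment:
  imidazole ring core → C:3 H:4 N:2
  (− 1 ring H displaced by substituents)
  + C(CH3)3 → C:4 H:9
Element totals:
  C: 7
  H: 12
  N: 2

12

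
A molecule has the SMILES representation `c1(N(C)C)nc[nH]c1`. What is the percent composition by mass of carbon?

54.03%

Atom tally by fragment:
  imidazole ring core → C:3 H:4 N:2
  (− 1 ring H displaced by substituents)
  + N(CH3)2 → N:1 C:2 H:6
Element totals:
  C: 5
  H: 9
  N: 3
Molecular formula: C5H9N3.
Molar mass = 111.148 g/mol.
Mass from C: 5 × 12.011 = 60.055 g/mol.
%C = 60.055 / 111.148 × 100 = 54.03%.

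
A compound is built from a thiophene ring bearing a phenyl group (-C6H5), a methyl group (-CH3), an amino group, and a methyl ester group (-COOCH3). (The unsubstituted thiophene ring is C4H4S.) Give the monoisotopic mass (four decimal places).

Atom tally by fragment:
  thiophene ring core → C:4 H:4 S:1
  (− 4 ring H displaced by substituents)
  + C6H5 → C:6 H:5
  + CH3 → C:1 H:3
  + NH2 → N:1 H:2
  + COOCH3 → C:2 H:3 O:2
Element totals:
  C: 13
  H: 13
  N: 1
  O: 2
  S: 1
Molecular formula: C13H13NO2S.
  M = 13(12.0) + 13(1.007825) + 14.003074 + 2(15.994915) + 31.972071
    = 156.000000 + 13.101725 + 14.003074 + 31.989830 + 31.972071 = 247.066700

247.0667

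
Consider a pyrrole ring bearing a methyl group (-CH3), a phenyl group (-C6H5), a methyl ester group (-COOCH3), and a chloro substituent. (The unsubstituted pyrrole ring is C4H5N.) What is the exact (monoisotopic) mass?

Atom tally by fragment:
  pyrrole ring core → C:4 H:5 N:1
  (− 4 ring H displaced by substituents)
  + CH3 → C:1 H:3
  + C6H5 → C:6 H:5
  + COOCH3 → C:2 H:3 O:2
  + Cl → Cl:1
Element totals:
  C: 13
  H: 12
  Cl: 1
  N: 1
  O: 2
Molecular formula: C13H12ClNO2.
  M = 13(12.0) + 12(1.007825) + 34.968853 + 14.003074 + 2(15.994915)
    = 156.000000 + 12.093900 + 34.968853 + 14.003074 + 31.989830 = 249.055657

249.0557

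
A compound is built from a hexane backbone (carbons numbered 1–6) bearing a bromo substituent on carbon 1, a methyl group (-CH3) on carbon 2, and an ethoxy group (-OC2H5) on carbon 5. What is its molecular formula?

Atom tally by fragment:
  BrCH2 → C:1 H:2 Br:1
  CH(CH3) → C:2 H:4
  CH2 → C:1 H:2
  CH2 → C:1 H:2
  CH(OC2H5) → C:3 H:6 O:1
  CH3 → C:1 H:3
Element totals:
  C: 9
  H: 19
  Br: 1
  O: 1

C9H19BrO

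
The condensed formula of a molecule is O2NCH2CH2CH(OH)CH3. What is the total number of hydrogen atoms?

9

Atom tally by fragment:
  O2NCH2 → C:1 H:2 N:1 O:2
  CH2 → C:1 H:2
  CH(OH) → C:1 H:2 O:1
  CH3 → C:1 H:3
Element totals:
  C: 4
  H: 9
  N: 1
  O: 3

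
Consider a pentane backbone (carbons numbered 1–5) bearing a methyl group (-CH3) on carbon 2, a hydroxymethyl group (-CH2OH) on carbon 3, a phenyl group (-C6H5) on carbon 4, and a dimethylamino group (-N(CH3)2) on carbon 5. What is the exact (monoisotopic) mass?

235.1936

Atom tally by fragment:
  CH3 → C:1 H:3
  CH(CH3) → C:2 H:4
  CH(CH2OH) → C:2 H:4 O:1
  CH(C6H5) → C:7 H:6
  CH2N(CH3)2 → C:3 H:8 N:1
Element totals:
  C: 15
  H: 25
  N: 1
  O: 1
Molecular formula: C15H25NO.
  M = 15(12.0) + 25(1.007825) + 14.003074 + 15.994915
    = 180.000000 + 25.195625 + 14.003074 + 15.994915 = 235.193614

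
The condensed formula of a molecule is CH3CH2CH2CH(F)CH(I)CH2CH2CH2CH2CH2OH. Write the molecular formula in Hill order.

C10H20FIO

Atom tally by fragment:
  CH3 → C:1 H:3
  CH2 → C:1 H:2
  CH2 → C:1 H:2
  CH(F) → C:1 H:1 F:1
  CH(I) → C:1 H:1 I:1
  CH2 → C:1 H:2
  CH2 → C:1 H:2
  CH2 → C:1 H:2
  CH2CH2OH → C:2 H:5 O:1
Element totals:
  C: 10
  H: 20
  F: 1
  I: 1
  O: 1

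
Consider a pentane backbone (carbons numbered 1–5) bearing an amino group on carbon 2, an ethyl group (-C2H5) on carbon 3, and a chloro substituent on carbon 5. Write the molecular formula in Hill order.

Atom tally by fragment:
  CH3 → C:1 H:3
  CH(NH2) → C:1 H:3 N:1
  CH(C2H5) → C:3 H:6
  CH2 → C:1 H:2
  CH2Cl → C:1 H:2 Cl:1
Element totals:
  C: 7
  H: 16
  Cl: 1
  N: 1

C7H16ClN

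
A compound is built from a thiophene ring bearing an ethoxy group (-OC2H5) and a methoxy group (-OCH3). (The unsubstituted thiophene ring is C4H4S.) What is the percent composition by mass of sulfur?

20.26%

Atom tally by fragment:
  thiophene ring core → C:4 H:4 S:1
  (− 2 ring H displaced by substituents)
  + OC2H5 → C:2 H:5 O:1
  + OCH3 → C:1 H:3 O:1
Element totals:
  C: 7
  H: 10
  O: 2
  S: 1
Molecular formula: C7H10O2S.
Molar mass = 158.215 g/mol.
Mass from S: 1 × 32.06 = 32.060 g/mol.
%S = 32.060 / 158.215 × 100 = 20.26%.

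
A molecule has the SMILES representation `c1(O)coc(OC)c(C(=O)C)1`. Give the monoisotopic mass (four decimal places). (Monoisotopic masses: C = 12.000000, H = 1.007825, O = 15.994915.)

156.0423

Atom tally by fragment:
  furan ring core → C:4 H:4 O:1
  (− 3 ring H displaced by substituents)
  + OH → O:1 H:1
  + OCH3 → C:1 H:3 O:1
  + COCH3 → C:2 H:3 O:1
Element totals:
  C: 7
  H: 8
  O: 4
Molecular formula: C7H8O4.
  M = 7(12.0) + 8(1.007825) + 4(15.994915)
    = 84.000000 + 8.062600 + 63.979660 = 156.042260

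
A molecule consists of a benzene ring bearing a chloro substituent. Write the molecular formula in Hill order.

C6H5Cl

Atom tally by fragment:
  benzene ring core → C:6 H:6
  (− 1 ring H displaced by substituents)
  + Cl → Cl:1
Element totals:
  C: 6
  H: 5
  Cl: 1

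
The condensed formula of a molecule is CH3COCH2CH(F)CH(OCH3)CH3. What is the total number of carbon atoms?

Atom tally by fragment:
  CH3COCH2 → C:3 H:5 O:1
  CH(F) → C:1 H:1 F:1
  CH(OCH3) → C:2 H:4 O:1
  CH3 → C:1 H:3
Element totals:
  C: 7
  H: 13
  F: 1
  O: 2

7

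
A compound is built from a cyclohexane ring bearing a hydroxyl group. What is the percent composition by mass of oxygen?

Atom tally by fragment:
  cyclohexane ring core → C:6 H:12
  (− 1 ring H displaced by substituents)
  + OH → O:1 H:1
Element totals:
  C: 6
  H: 12
  O: 1
Molecular formula: C6H12O.
Molar mass = 100.161 g/mol.
Mass from O: 1 × 15.999 = 15.999 g/mol.
%O = 15.999 / 100.161 × 100 = 15.97%.

15.97%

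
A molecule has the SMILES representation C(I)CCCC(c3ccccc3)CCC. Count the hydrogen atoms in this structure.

21

Atom tally by fragment:
  ICH2 → C:1 H:2 I:1
  CH2 → C:1 H:2
  CH2 → C:1 H:2
  CH2 → C:1 H:2
  CH(C6H5) → C:7 H:6
  CH2 → C:1 H:2
  CH2 → C:1 H:2
  CH3 → C:1 H:3
Element totals:
  C: 14
  H: 21
  I: 1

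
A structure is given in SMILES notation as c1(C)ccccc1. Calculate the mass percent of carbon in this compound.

Atom tally by fragment:
  benzene ring core → C:6 H:6
  (− 1 ring H displaced by substituents)
  + CH3 → C:1 H:3
Element totals:
  C: 7
  H: 8
Molecular formula: C7H8.
Molar mass = 92.141 g/mol.
Mass from C: 7 × 12.011 = 84.077 g/mol.
%C = 84.077 / 92.141 × 100 = 91.25%.

91.25%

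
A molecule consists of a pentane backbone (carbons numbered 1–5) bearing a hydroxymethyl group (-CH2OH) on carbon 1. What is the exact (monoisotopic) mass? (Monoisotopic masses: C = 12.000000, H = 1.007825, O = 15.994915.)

Atom tally by fragment:
  HOCH2CH2 → C:2 H:5 O:1
  CH2 → C:1 H:2
  CH2 → C:1 H:2
  CH2 → C:1 H:2
  CH3 → C:1 H:3
Element totals:
  C: 6
  H: 14
  O: 1
Molecular formula: C6H14O.
  M = 6(12.0) + 14(1.007825) + 15.994915
    = 72.000000 + 14.109550 + 15.994915 = 102.104465

102.1045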